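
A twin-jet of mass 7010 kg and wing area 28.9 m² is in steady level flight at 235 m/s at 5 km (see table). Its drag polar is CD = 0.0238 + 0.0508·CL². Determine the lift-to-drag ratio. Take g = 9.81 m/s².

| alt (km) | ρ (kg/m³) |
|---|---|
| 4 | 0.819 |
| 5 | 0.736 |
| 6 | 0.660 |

At 5 km, from the table: ρ = 0.736 kg/m³.
Level flight ⇒ L = W = m·g = 7010 × 9.81 = 68768 N.
q = ½ρv² = ½ × 0.736 × 235² = 20320 Pa.
CL = W/(q·S) = 68768 / (20320 × 28.9) = 0.1171.
CD = 0.0238 + 0.0508 × 0.1171² = 0.0245.
L/D = CL/CD = 0.1171 / 0.0245 = 4.78

L/D = 4.78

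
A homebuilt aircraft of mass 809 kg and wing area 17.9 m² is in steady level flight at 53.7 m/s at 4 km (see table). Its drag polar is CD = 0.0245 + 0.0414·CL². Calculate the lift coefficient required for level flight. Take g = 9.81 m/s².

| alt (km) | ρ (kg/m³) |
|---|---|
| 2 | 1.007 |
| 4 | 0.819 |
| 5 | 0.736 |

At 4 km, from the table: ρ = 0.819 kg/m³.
Level flight ⇒ L = W = m·g = 809 × 9.81 = 7936.3 N.
Dynamic pressure q = 0.5 × 0.819 × 53.7² = 1181 Pa.
CL = W/(q·S) = 7936.3 / (1181 × 17.9) = 0.3755.

CL = 0.375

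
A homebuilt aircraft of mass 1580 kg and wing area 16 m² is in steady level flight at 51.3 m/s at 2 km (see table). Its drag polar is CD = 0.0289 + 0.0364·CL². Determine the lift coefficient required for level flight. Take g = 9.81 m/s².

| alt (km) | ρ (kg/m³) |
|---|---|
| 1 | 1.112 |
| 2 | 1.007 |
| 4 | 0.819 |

CL = 0.731

At 2 km, from the table: ρ = 1.007 kg/m³.
Weight W = mg = 1580 × 9.81 = 15500 N; in level flight L = W.
Dynamic pressure q = 0.5 × 1.007 × 51.3² = 1325 Pa.
CL = 2W/(ρv²S) = 2×15500/(1.007×51.3²×16) = 0.7311.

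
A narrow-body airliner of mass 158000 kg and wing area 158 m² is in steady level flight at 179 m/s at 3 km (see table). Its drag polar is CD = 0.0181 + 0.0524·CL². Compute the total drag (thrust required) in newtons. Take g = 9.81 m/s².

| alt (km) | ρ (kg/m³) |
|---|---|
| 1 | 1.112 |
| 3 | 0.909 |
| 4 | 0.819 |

D = 96400 N

At 3 km, from the table: ρ = 0.909 kg/m³.
In steady level flight, lift balances weight: W = mg = 158000 × 9.81 = 1.55×10^6 N.
Dynamic pressure q = 0.5 × 0.909 × 179² = 14560 Pa.
CL = 2W/(ρv²S) = 2×1.55×10^6/(0.909×179²×158) = 0.6736.
CD = 0.0181 + 0.0524 × 0.6736² = 0.04188.
D = q·S·CD = 14560 × 158 × 0.04188 = 96360 N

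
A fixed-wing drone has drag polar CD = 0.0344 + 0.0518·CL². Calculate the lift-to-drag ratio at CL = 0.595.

L/D = 11.3

CD = 0.0344 + 0.0518 × 0.595² = 0.05274
L/D = CL/CD = 0.595 / 0.05274 = 11.3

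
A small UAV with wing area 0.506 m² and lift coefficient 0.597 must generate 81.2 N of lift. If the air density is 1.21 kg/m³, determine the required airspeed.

v = 21.1 m/s

L = ½ρv²S·CL ⇒ v = √(2L/(ρ·S·CL))
v = √(2 × 81.2 / (1.21 × 0.506 × 0.597)) = √444.3 = 21.1 m/s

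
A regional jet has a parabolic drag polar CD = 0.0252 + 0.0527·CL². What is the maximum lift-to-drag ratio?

(L/D)max = 13.7

For CD = CD0 + K·CL², (L/D)max occurs at CL* = √(CD0/K) and equals 1/(2√(K·CD0)).
(L/D)max = 1/(2√(0.0527 × 0.0252)) = 1/(2 × 0.03644) = 13.7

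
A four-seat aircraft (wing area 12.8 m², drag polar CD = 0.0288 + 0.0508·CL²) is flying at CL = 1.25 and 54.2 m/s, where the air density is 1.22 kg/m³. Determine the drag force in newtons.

CD = 0.0288 + 0.0508 × 1.25² = 0.1082
D = ½ρv²S·CD = ½ × 1.22 × 54.2² × 12.8 × 0.1082 = 2480 N

D = 2480 N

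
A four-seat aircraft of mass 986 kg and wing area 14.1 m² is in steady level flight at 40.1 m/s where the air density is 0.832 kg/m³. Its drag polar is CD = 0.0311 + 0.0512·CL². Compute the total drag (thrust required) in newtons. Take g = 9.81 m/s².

D = 801 N

Weight W = mg = 986 × 9.81 = 9672.7 N; in level flight L = W.
q = ½ρv² = ½ × 0.832 × 40.1² = 668.9 Pa.
CL = 2W/(ρv²S) = 2×9672.7/(0.832×40.1²×14.1) = 1.026.
CD = 0.0311 + 0.0512 × 1.026² = 0.08495.
D = q·S·CD = 668.9 × 14.1 × 0.08495 = 801.2 N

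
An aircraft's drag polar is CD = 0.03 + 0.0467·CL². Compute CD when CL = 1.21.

CD = 0.03 + 0.0467 × 1.21² = 0.03 + 0.06837 = 0.0984

CD = 0.0984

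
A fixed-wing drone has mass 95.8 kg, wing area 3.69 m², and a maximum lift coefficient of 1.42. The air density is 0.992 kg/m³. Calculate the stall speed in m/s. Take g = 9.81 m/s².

At stall, lift equals weight: L = W = m·g = 95.8 × 9.81 = 939.8 N.
From L = ½ρV²S·CL,max = W: V_stall = √(2W/(ρSCL,max)) = √(2·939.8/(0.992·3.69·1.42))
V_stall = √361.6 = 19 m/s

V_stall = 19 m/s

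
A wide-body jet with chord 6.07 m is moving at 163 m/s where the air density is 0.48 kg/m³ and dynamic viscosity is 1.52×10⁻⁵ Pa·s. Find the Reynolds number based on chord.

Re = 3.12×10^7

Re = ρ·v·c/μ = 0.48 × 163 × 6.07 / (1.52×10⁻⁵) = 3.12×10^7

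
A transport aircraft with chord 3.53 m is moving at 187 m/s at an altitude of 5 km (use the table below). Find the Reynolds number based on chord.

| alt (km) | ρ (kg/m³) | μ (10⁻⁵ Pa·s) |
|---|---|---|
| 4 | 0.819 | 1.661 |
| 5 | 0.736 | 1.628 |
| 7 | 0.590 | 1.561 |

At 5 km, from the table: ρ = 0.736 kg/m³, μ = 1.628×10⁻⁵ Pa·s.
Re = ρ·v·c/μ = 0.736 × 187 × 3.53 / (1.628×10⁻⁵) = 2.98×10^7

Re = 2.98×10^7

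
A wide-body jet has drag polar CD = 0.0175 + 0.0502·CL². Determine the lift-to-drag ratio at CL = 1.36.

CD = 0.0175 + 0.0502 × 1.36² = 0.1103
L/D = CL/CD = 1.36 / 0.1103 = 12.3

L/D = 12.3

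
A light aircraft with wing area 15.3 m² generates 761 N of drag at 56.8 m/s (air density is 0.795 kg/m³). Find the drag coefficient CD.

CD = 0.0388

From D = ½ρv²S·CD, rearranging gives CD = 2D/(ρv²S).
CD = 2 × 761 / (0.795 × 56.8² × 15.3) = 0.0388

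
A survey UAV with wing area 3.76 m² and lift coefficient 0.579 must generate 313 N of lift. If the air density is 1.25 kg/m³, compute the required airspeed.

v = 15.2 m/s

L = ½ρv²S·CL ⇒ v = √(2L/(ρ·S·CL))
v = √(2 × 313 / (1.25 × 3.76 × 0.579)) = √230 = 15.2 m/s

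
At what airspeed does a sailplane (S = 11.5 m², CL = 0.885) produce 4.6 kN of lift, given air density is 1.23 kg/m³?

v = 27.1 m/s

L = ½ρv²S·CL ⇒ v = √(2L/(ρ·S·CL))
v = √(2 × 4600 / (1.23 × 11.5 × 0.885)) = √734.9 = 27.1 m/s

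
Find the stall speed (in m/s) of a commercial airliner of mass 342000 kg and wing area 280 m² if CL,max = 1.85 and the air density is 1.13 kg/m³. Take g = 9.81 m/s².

At stall, lift equals weight: L = W = m·g = 342000 × 9.81 = 3.355×10^6 N.
From L = ½ρV²S·CL,max = W: V_stall = √(2W/(ρSCL,max)) = √(2·3.355×10^6/(1.13·280·1.85))
V_stall = √11460 = 107 m/s

V_stall = 107 m/s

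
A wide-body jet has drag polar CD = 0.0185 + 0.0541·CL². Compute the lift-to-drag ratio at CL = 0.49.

CD = 0.0185 + 0.0541 × 0.49² = 0.03149
L/D = CL/CD = 0.49 / 0.03149 = 15.6

L/D = 15.6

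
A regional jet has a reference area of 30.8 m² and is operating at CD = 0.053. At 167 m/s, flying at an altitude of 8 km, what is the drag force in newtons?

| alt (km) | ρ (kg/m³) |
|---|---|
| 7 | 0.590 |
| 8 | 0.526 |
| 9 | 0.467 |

D = 12000 N

At 8 km, from the table: ρ = 0.526 kg/m³.
Dynamic pressure q = ½ρv² = ½ × 0.526 × 167² = 7335 Pa.
D = q·S·CD = 7335 × 30.8 × 0.053 = 12000 N ≈ 12 kN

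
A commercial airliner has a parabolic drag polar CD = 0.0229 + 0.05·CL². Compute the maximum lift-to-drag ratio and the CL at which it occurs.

For CD = CD0 + K·CL², (L/D)max occurs at CL* = √(CD0/K) and equals 1/(2√(K·CD0)).
(L/D)max = 1/(2√(0.05 × 0.0229)) = 1/(2 × 0.03384) = 14.8
CL* = √(0.0229/0.05) = 0.677

(L/D)max = 14.8, at CL = 0.677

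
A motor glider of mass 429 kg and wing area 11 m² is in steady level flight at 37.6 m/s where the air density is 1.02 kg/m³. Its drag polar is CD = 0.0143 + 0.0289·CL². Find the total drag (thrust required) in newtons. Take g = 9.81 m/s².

D = 178 N

In steady level flight, lift balances weight: W = mg = 429 × 9.81 = 4208.5 N.
Dynamic pressure q = 0.5 × 1.02 × 37.6² = 721 Pa.
CL = W/(q·S) = 4208.5 / (721 × 11) = 0.5306.
CD = 0.0143 + 0.0289 × 0.5306² = 0.02244.
D = q·S·CD = 721 × 11 × 0.02244 = 178 N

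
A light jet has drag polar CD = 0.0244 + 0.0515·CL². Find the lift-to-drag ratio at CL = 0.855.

CD = 0.0244 + 0.0515 × 0.855² = 0.06205
L/D = CL/CD = 0.855 / 0.06205 = 13.8

L/D = 13.8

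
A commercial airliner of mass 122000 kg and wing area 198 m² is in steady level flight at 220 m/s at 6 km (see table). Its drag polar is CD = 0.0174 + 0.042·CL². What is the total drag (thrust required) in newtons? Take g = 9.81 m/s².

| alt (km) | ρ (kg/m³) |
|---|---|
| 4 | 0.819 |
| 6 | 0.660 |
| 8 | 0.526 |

At 6 km, from the table: ρ = 0.660 kg/m³.
Weight W = mg = 122000 × 9.81 = 1.1968×10^6 N; in level flight L = W.
q = ½ρv² = ½ × 0.66 × 220² = 15970 Pa.
Required CL = L/(qS) = 1.1968×10^6/(15970·198) = 0.3784.
CD = 0.0174 + 0.042 × 0.3784² = 0.02342.
D = q·S·CD = 15970 × 198 × 0.02342 = 74050 N

D = 74000 N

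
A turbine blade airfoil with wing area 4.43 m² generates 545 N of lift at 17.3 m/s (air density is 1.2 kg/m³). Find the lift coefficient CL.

CL = 0.685

From L = ½ρv²S·CL, rearranging gives CL = 2L/(ρv²S).
CL = 2 × 545 / (1.2 × 17.3² × 4.43) = 0.685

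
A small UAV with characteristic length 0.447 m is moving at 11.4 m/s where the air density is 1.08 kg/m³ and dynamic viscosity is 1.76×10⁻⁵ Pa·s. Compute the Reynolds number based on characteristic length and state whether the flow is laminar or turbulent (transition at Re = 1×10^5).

Re = ρ·v·c/μ = 1.08 × 11.4 × 0.447 / (1.76×10⁻⁵) = 3.13×10^5
Since 3.13×10^5 > 1×10^5, the flow is turbulent.

Re = 3.13×10^5 (turbulent)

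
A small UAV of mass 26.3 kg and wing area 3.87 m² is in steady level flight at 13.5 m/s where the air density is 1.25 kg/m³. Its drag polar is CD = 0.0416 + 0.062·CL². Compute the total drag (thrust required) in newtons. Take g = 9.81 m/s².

D = 27.7 N

In steady level flight, lift balances weight: W = mg = 26.3 × 9.81 = 258 N.
Dynamic pressure q = 0.5 × 1.25 × 13.5² = 113.9 Pa.
CL = 2W/(ρv²S) = 2×258/(1.25×13.5²×3.87) = 0.5853.
CD = 0.0416 + 0.062 × 0.5853² = 0.06284.
D = q·S·CD = 113.9 × 3.87 × 0.06284 = 27.7 N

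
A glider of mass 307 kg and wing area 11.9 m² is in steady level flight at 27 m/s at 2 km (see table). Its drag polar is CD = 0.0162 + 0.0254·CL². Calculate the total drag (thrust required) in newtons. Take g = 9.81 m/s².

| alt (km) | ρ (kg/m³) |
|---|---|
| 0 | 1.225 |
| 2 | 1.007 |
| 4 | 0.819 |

At 2 km, from the table: ρ = 1.007 kg/m³.
Weight W = mg = 307 × 9.81 = 3011.7 N; in level flight L = W.
q = ½ρv² = ½ × 1.007 × 27² = 367.1 Pa.
CL = 2W/(ρv²S) = 2×3011.7/(1.007×27²×11.9) = 0.6895.
CD = 0.0162 + 0.0254 × 0.6895² = 0.02828.
D = q·S·CD = 367.1 × 11.9 × 0.02828 = 123.5 N

D = 124 N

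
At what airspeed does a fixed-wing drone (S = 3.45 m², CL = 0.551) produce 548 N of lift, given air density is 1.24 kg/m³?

L = ½ρv²S·CL ⇒ v = √(2L/(ρ·S·CL))
v = √(2 × 548 / (1.24 × 3.45 × 0.551)) = √465 = 21.6 m/s

v = 21.6 m/s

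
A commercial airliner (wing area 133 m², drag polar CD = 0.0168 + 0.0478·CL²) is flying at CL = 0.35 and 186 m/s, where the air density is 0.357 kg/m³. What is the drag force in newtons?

D = 18600 N

CD = 0.0168 + 0.0478 × 0.35² = 0.02266
D = ½ρv²S·CD = ½ × 0.357 × 186² × 133 × 0.02266 = 18600 N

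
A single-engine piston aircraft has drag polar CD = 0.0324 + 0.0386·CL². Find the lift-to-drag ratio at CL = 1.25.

L/D = 13.5

CD = 0.0324 + 0.0386 × 1.25² = 0.09271
L/D = CL/CD = 1.25 / 0.09271 = 13.5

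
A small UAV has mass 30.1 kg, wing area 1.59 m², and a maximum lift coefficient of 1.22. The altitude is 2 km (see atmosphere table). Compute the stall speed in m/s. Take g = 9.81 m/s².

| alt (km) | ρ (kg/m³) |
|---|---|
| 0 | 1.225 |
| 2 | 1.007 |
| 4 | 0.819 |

V_stall = 17.4 m/s

At 2 km, from the table: ρ = 1.007 kg/m³.
At stall, lift equals weight: L = W = m·g = 30.1 × 9.81 = 295.3 N.
From L = ½ρV²S·CL,max = W: V_stall = √(2W/(ρSCL,max)) = √(2·295.3/(1.007·1.59·1.22))
V_stall = √302.3 = 17.4 m/s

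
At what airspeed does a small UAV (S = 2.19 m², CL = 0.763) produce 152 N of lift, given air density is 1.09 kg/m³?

v = 12.9 m/s

L = ½ρv²S·CL ⇒ v = √(2L/(ρ·S·CL))
v = √(2 × 152 / (1.09 × 2.19 × 0.763)) = √166.9 = 12.9 m/s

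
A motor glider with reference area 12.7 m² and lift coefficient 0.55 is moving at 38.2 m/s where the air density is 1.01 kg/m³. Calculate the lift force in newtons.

L = 5150 N

L = ½ρv²S·CL = ½ × 1.01 × 38.2² × 12.7 × 0.55 = 5150 N ≈ 5.15 kN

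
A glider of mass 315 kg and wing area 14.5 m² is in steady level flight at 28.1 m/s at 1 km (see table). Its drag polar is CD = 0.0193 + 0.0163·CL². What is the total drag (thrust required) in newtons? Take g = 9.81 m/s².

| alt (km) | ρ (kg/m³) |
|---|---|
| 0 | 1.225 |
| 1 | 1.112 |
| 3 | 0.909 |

D = 147 N

At 1 km, from the table: ρ = 1.112 kg/m³.
In steady level flight, lift balances weight: W = mg = 315 × 9.81 = 3090.2 N.
Dynamic pressure q = 0.5 × 1.112 × 28.1² = 439 Pa.
CL = W/(q·S) = 3090.2 / (439 × 14.5) = 0.4854.
CD = 0.0193 + 0.0163 × 0.4854² = 0.02314.
D = q·S·CD = 439 × 14.5 × 0.02314 = 147.3 N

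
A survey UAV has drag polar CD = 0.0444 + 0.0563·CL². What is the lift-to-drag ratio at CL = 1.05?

CD = 0.0444 + 0.0563 × 1.05² = 0.1065
L/D = CL/CD = 1.05 / 0.1065 = 9.86

L/D = 9.86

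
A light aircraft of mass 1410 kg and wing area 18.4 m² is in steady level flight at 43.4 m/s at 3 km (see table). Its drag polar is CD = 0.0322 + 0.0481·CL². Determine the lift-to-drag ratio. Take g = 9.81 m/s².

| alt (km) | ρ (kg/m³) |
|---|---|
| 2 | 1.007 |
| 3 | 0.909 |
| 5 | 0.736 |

At 3 km, from the table: ρ = 0.909 kg/m³.
Weight W = mg = 1410 × 9.81 = 13832 N; in level flight L = W.
Dynamic pressure q = 0.5 × 0.909 × 43.4² = 856.1 Pa.
Required CL = L/(qS) = 13832/(856.1·18.4) = 0.8781.
CD = 0.0322 + 0.0481 × 0.8781² = 0.06929.
L/D = CL/CD = 0.8781 / 0.06929 = 12.7

L/D = 12.7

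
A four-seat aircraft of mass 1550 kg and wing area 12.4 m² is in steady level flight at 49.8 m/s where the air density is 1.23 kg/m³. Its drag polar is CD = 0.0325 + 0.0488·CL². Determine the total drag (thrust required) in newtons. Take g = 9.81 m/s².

D = 1210 N

Weight W = mg = 1550 × 9.81 = 15206 N; in level flight L = W.
Dynamic pressure q = 0.5 × 1.23 × 49.8² = 1525 Pa.
CL = 2W/(ρv²S) = 2×15206/(1.23×49.8²×12.4) = 0.804.
CD = 0.0325 + 0.0488 × 0.804² = 0.06404.
D = q·S·CD = 1525 × 12.4 × 0.06404 = 1211 N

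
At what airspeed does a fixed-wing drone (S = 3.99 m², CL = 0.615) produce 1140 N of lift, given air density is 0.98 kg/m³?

L = ½ρv²S·CL ⇒ v = √(2L/(ρ·S·CL))
v = √(2 × 1140 / (0.98 × 3.99 × 0.615)) = √948.1 = 30.8 m/s

v = 30.8 m/s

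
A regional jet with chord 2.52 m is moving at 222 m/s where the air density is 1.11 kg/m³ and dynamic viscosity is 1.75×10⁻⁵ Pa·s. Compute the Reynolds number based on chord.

Re = ρ·v·c/μ = 1.11 × 222 × 2.52 / (1.75×10⁻⁵) = 3.55×10^7

Re = 3.55×10^7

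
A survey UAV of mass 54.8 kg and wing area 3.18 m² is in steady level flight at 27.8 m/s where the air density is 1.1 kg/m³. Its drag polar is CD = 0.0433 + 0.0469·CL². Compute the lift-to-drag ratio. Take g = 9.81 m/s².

Weight W = mg = 54.8 × 9.81 = 537.59 N; in level flight L = W.
q = ½ρv² = ½ × 1.1 × 27.8² = 425.1 Pa.
Required CL = L/(qS) = 537.59/(425.1·3.18) = 0.3977.
CD = 0.0433 + 0.0469 × 0.3977² = 0.05072.
L/D = CL/CD = 0.3977 / 0.05072 = 7.84

L/D = 7.84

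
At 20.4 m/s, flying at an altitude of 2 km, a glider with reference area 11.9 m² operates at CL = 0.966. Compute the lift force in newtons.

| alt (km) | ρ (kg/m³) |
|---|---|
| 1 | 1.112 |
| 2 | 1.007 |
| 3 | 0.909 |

At 2 km, from the table: ρ = 1.007 kg/m³.
L = ½ρv²S·CL = ½ × 1.007 × 20.4² × 11.9 × 0.966 = 2410 N

L = 2410 N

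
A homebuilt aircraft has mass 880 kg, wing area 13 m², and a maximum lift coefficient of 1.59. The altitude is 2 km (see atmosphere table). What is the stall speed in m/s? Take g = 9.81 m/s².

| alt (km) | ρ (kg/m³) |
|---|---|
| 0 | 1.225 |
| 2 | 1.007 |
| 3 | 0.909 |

At 2 km, from the table: ρ = 1.007 kg/m³.
Stall occurs when L = W at CL,max. W = mg = 880 × 9.81 = 8633 N.
From L = ½ρV²S·CL,max = W: V_stall = √(2W/(ρSCL,max)) = √(2·8633/(1.007·13·1.59))
V_stall = √829.5 = 28.8 m/s

V_stall = 28.8 m/s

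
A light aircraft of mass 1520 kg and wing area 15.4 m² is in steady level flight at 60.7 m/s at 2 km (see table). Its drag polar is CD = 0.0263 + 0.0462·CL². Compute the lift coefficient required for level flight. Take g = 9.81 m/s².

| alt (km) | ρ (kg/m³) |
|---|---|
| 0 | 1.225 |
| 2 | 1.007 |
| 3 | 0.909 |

At 2 km, from the table: ρ = 1.007 kg/m³.
Weight W = mg = 1520 × 9.81 = 14911 N; in level flight L = W.
q = ½ρv² = ½ × 1.007 × 60.7² = 1855 Pa.
CL = 2W/(ρv²S) = 2×14911/(1.007×60.7²×15.4) = 0.5219.

CL = 0.522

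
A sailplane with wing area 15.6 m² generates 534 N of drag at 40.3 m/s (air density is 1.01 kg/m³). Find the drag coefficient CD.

CD = 0.0417

From D = ½ρv²S·CD, rearranging gives CD = 2D/(ρv²S).
CD = 2 × 534 / (1.01 × 40.3² × 15.6) = 0.0417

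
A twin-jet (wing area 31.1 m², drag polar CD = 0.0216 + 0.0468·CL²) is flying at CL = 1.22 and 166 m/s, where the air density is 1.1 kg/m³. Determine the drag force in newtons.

D = 43000 N

CD = 0.0216 + 0.0468 × 1.22² = 0.09126
D = ½ρv²S·CD = ½ × 1.1 × 166² × 31.1 × 0.09126 = 43000 N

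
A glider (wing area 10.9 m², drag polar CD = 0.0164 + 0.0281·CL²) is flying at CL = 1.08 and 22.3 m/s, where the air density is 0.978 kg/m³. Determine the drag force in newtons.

CD = 0.0164 + 0.0281 × 1.08² = 0.04918
D = ½ρv²S·CD = ½ × 0.978 × 22.3² × 10.9 × 0.04918 = 130 N

D = 130 N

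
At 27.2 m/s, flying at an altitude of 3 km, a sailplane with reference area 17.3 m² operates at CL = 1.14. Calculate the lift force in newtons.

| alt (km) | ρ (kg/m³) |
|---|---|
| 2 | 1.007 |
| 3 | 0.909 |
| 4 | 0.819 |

L = 6630 N

At 3 km, from the table: ρ = 0.909 kg/m³.
Dynamic pressure q = ½ρv² = ½ × 0.909 × 27.2² = 336.3 Pa.
L = q·S·CL = 336.3 × 17.3 × 1.14 = 6630 N ≈ 6.63 kN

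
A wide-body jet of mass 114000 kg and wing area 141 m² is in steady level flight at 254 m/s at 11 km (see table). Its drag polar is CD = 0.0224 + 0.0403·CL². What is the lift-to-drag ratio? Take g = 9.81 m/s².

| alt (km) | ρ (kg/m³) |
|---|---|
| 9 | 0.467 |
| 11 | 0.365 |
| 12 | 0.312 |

L/D = 16.6

At 11 km, from the table: ρ = 0.365 kg/m³.
Weight W = mg = 114000 × 9.81 = 1.1183×10^6 N; in level flight L = W.
q = ½ρv² = ½ × 0.365 × 254² = 11770 Pa.
Required CL = L/(qS) = 1.1183×10^6/(11770·141) = 0.6736.
CD = 0.0224 + 0.0403 × 0.6736² = 0.04069.
L/D = CL/CD = 0.6736 / 0.04069 = 16.6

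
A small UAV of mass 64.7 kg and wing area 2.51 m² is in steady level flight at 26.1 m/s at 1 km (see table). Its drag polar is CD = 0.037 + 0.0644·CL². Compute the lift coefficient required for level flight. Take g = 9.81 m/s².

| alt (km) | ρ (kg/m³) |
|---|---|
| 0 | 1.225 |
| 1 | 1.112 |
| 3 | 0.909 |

CL = 0.668

At 1 km, from the table: ρ = 1.112 kg/m³.
Weight W = mg = 64.7 × 9.81 = 634.71 N; in level flight L = W.
Dynamic pressure q = 0.5 × 1.112 × 26.1² = 378.8 Pa.
CL = W/(q·S) = 634.71 / (378.8 × 2.51) = 0.6676.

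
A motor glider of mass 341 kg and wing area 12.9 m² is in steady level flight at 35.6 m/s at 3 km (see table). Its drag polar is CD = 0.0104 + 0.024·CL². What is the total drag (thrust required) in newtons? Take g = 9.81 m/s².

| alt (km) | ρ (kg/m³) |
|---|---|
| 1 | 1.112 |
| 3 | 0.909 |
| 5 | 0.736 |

D = 113 N

At 3 km, from the table: ρ = 0.909 kg/m³.
In steady level flight, lift balances weight: W = mg = 341 × 9.81 = 3345.2 N.
q = ½ρv² = ½ × 0.909 × 35.6² = 576 Pa.
Required CL = L/(qS) = 3345.2/(576·12.9) = 0.4502.
CD = 0.0104 + 0.024 × 0.4502² = 0.01526.
D = q·S·CD = 576 × 12.9 × 0.01526 = 113.4 N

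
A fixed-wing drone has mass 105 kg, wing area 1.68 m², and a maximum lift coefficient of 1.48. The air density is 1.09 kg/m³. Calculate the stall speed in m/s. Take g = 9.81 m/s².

Weight W = mg = 105 × 9.81 = 1030 N.
From L = ½ρV²S·CL,max = W: V_stall = √(2W/(ρSCL,max)) = √(2·1030/(1.09·1.68·1.48))
V_stall = √760.1 = 27.6 m/s

V_stall = 27.6 m/s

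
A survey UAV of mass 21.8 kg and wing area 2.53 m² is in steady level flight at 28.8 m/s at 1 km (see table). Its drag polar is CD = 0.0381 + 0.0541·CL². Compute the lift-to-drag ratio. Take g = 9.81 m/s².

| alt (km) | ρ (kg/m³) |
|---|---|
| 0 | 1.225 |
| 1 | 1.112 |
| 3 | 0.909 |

At 1 km, from the table: ρ = 1.112 kg/m³.
In steady level flight, lift balances weight: W = mg = 21.8 × 9.81 = 213.86 N.
Dynamic pressure q = 0.5 × 1.112 × 28.8² = 461.2 Pa.
CL = W/(q·S) = 213.86 / (461.2 × 2.53) = 0.1833.
CD = 0.0381 + 0.0541 × 0.1833² = 0.03992.
L/D = CL/CD = 0.1833 / 0.03992 = 4.59

L/D = 4.59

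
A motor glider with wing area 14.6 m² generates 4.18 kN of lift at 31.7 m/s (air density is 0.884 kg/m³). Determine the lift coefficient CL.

From L = ½ρv²S·CL, rearranging gives CL = 2L/(ρv²S).
CL = 2 × 4180 / (0.884 × 31.7² × 14.6) = 0.645

CL = 0.645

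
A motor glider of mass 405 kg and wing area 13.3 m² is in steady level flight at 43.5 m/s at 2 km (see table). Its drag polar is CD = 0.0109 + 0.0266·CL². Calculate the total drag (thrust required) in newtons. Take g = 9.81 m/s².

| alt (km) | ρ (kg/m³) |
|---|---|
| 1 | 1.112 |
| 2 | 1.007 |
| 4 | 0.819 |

D = 171 N

At 2 km, from the table: ρ = 1.007 kg/m³.
Weight W = mg = 405 × 9.81 = 3973.1 N; in level flight L = W.
q = ½ρv² = ½ × 1.007 × 43.5² = 952.7 Pa.
CL = W/(q·S) = 3973.1 / (952.7 × 13.3) = 0.3135.
CD = 0.0109 + 0.0266 × 0.3135² = 0.01351.
D = q·S·CD = 952.7 × 13.3 × 0.01351 = 171.3 N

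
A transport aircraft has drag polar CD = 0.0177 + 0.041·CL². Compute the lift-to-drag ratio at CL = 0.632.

CD = 0.0177 + 0.041 × 0.632² = 0.03408
L/D = CL/CD = 0.632 / 0.03408 = 18.5

L/D = 18.5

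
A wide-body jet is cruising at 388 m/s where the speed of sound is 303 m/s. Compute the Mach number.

M = v/a = 388 / 303 = 1.28

M = 1.28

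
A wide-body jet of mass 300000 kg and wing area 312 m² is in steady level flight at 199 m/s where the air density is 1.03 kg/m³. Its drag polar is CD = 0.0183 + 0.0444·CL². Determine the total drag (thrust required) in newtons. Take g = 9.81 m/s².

In steady level flight, lift balances weight: W = mg = 300000 × 9.81 = 2.943×10^6 N.
Dynamic pressure q = 0.5 × 1.03 × 199² = 20390 Pa.
CL = W/(q·S) = 2.943×10^6 / (20390 × 312) = 0.4625.
CD = 0.0183 + 0.0444 × 0.4625² = 0.0278.
D = q·S·CD = 20390 × 312 × 0.0278 = 1.769×10^5 N

D = 1.77×10^5 N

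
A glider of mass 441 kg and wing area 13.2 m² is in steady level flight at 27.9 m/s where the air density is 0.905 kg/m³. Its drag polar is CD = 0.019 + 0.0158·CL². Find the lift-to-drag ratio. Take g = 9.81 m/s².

Weight W = mg = 441 × 9.81 = 4326.2 N; in level flight L = W.
q = ½ρv² = ½ × 0.905 × 27.9² = 352.2 Pa.
Required CL = L/(qS) = 4326.2/(352.2·13.2) = 0.9305.
CD = 0.019 + 0.0158 × 0.9305² = 0.03268.
L/D = CL/CD = 0.9305 / 0.03268 = 28.5

L/D = 28.5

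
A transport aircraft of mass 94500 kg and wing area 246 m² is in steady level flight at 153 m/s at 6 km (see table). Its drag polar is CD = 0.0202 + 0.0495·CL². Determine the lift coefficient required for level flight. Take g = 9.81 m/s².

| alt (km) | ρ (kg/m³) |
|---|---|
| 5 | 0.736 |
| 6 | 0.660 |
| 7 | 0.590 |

At 6 km, from the table: ρ = 0.660 kg/m³.
Level flight ⇒ L = W = m·g = 94500 × 9.81 = 9.2704×10^5 N.
q = ½ρv² = ½ × 0.66 × 153² = 7725 Pa.
Required CL = L/(qS) = 9.2704×10^5/(7725·246) = 0.4878.

CL = 0.488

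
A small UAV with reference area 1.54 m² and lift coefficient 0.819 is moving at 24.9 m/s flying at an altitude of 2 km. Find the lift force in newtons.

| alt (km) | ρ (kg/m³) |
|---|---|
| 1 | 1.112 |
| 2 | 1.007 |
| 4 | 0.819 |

At 2 km, from the table: ρ = 1.007 kg/m³.
L = ½ρv²S·CL = ½ × 1.007 × 24.9² × 1.54 × 0.819 = 394 N

L = 394 N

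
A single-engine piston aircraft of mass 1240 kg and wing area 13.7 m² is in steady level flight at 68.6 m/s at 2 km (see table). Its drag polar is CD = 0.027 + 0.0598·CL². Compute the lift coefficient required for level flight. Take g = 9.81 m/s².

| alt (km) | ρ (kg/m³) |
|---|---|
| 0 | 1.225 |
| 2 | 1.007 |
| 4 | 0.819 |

CL = 0.375

At 2 km, from the table: ρ = 1.007 kg/m³.
Weight W = mg = 1240 × 9.81 = 12164 N; in level flight L = W.
Dynamic pressure q = 0.5 × 1.007 × 68.6² = 2369 Pa.
CL = W/(q·S) = 12164 / (2369 × 13.7) = 0.3747.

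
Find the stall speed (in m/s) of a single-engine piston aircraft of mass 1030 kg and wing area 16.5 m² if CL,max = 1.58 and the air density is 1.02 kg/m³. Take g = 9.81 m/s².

V_stall = 27.6 m/s

Stall occurs when L = W at CL,max. W = mg = 1030 × 9.81 = 10100 N.
From L = ½ρV²S·CL,max = W: V_stall = √(2W/(ρSCL,max)) = √(2·10100/(1.02·16.5·1.58))
V_stall = √760 = 27.6 m/s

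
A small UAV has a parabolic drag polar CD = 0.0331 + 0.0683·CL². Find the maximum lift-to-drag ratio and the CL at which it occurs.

(L/D)max = 10.5, at CL = 0.696

For CD = CD0 + K·CL², (L/D)max occurs at CL* = √(CD0/K) and equals 1/(2√(K·CD0)).
(L/D)max = 1/(2√(0.0683 × 0.0331)) = 1/(2 × 0.04755) = 10.5
CL* = √(0.0331/0.0683) = 0.696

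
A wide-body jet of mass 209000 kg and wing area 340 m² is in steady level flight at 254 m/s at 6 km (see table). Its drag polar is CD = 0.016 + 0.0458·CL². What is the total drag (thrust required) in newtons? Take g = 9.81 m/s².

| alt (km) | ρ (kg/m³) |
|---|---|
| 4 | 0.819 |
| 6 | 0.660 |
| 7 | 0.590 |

At 6 km, from the table: ρ = 0.660 kg/m³.
Weight W = mg = 209000 × 9.81 = 2.0503×10^6 N; in level flight L = W.
Dynamic pressure q = 0.5 × 0.66 × 254² = 21290 Pa.
CL = 2W/(ρv²S) = 2×2.0503×10^6/(0.66×254²×340) = 0.2832.
CD = 0.016 + 0.0458 × 0.2832² = 0.01967.
D = q·S·CD = 21290 × 340 × 0.01967 = 1.424×10^5 N

D = 1.42×10^5 N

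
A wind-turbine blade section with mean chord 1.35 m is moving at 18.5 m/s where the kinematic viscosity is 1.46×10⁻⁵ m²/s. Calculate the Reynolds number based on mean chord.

Re = v·c/ν = 18.5 × 1.35 / (1.46×10⁻⁵) = 1.71×10^6

Re = 1.71×10^6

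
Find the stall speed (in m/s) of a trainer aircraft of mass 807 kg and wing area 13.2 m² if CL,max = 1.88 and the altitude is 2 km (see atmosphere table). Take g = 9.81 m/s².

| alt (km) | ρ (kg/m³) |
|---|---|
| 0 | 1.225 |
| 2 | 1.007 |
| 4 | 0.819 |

At 2 km, from the table: ρ = 1.007 kg/m³.
At stall, lift equals weight: L = W = m·g = 807 × 9.81 = 7917 N.
From L = ½ρV²S·CL,max = W: V_stall = √(2W/(ρSCL,max)) = √(2·7917/(1.007·13.2·1.88))
V_stall = √633.6 = 25.2 m/s

V_stall = 25.2 m/s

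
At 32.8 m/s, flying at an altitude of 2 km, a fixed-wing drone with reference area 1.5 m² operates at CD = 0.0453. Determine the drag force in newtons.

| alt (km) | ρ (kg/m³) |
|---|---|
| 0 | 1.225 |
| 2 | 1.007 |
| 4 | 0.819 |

At 2 km, from the table: ρ = 1.007 kg/m³.
Dynamic pressure q = ½ρv² = ½ × 1.007 × 32.8² = 541.7 Pa.
D = q·S·CD = 541.7 × 1.5 × 0.0453 = 36.8 N

D = 36.8 N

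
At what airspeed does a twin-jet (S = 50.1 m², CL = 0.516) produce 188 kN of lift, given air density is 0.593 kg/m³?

v = 157 m/s

L = ½ρv²S·CL ⇒ v = √(2L/(ρ·S·CL))
v = √(2 × 1.88×10^5 / (0.593 × 50.1 × 0.516)) = √24530 = 157 m/s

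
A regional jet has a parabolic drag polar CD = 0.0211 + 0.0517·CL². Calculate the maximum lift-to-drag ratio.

(L/D)max = 15.1

For CD = CD0 + K·CL², (L/D)max occurs at CL* = √(CD0/K) and equals 1/(2√(K·CD0)).
(L/D)max = 1/(2√(0.0517 × 0.0211)) = 1/(2 × 0.03303) = 15.1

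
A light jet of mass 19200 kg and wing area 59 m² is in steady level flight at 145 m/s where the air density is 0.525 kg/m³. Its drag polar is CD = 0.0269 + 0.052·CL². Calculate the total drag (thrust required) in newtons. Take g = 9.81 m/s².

D = 14400 N

Weight W = mg = 19200 × 9.81 = 1.8835×10^5 N; in level flight L = W.
Dynamic pressure q = 0.5 × 0.525 × 145² = 5519 Pa.
CL = W/(q·S) = 1.8835×10^5 / (5519 × 59) = 0.5784.
CD = 0.0269 + 0.052 × 0.5784² = 0.0443.
D = q·S·CD = 5519 × 59 × 0.0443 = 14420 N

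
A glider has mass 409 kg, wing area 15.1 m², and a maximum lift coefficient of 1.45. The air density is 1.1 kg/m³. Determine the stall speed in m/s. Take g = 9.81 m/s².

At stall, lift equals weight: L = W = m·g = 409 × 9.81 = 4012 N.
From L = ½ρV²S·CL,max = W: V_stall = √(2W/(ρSCL,max)) = √(2·4012/(1.1·15.1·1.45))
V_stall = √333.2 = 18.3 m/s

V_stall = 18.3 m/s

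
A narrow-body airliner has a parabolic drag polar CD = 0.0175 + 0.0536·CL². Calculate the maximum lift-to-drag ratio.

(L/D)max = 16.3

For CD = CD0 + K·CL², (L/D)max occurs at CL* = √(CD0/K) and equals 1/(2√(K·CD0)).
(L/D)max = 1/(2√(0.0536 × 0.0175)) = 1/(2 × 0.03063) = 16.3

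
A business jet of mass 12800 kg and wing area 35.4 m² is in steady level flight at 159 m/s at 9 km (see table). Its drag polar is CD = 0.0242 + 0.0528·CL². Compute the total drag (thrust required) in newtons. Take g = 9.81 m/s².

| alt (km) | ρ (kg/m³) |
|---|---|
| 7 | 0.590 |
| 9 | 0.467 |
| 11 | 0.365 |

At 9 km, from the table: ρ = 0.467 kg/m³.
Level flight ⇒ L = W = m·g = 12800 × 9.81 = 1.2557×10^5 N.
q = ½ρv² = ½ × 0.467 × 159² = 5903 Pa.
CL = W/(q·S) = 1.2557×10^5 / (5903 × 35.4) = 0.6009.
CD = 0.0242 + 0.0528 × 0.6009² = 0.04326.
D = q·S·CD = 5903 × 35.4 × 0.04326 = 9041 N

D = 9040 N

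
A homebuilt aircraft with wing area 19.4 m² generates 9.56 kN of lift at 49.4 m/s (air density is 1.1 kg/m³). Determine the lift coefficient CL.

CL = 0.367

From L = ½ρv²S·CL, rearranging gives CL = 2L/(ρv²S).
CL = 2 × 9560 / (1.1 × 49.4² × 19.4) = 0.367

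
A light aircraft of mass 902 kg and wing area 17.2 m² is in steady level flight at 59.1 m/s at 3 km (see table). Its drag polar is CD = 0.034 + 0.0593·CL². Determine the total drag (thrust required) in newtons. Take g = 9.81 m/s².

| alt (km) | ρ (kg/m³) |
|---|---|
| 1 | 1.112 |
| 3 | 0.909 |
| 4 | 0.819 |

At 3 km, from the table: ρ = 0.909 kg/m³.
Level flight ⇒ L = W = m·g = 902 × 9.81 = 8848.6 N.
q = ½ρv² = ½ × 0.909 × 59.1² = 1587 Pa.
Required CL = L/(qS) = 8848.6/(1587·17.2) = 0.3241.
CD = 0.034 + 0.0593 × 0.3241² = 0.04023.
D = q·S·CD = 1587 × 17.2 × 0.04023 = 1098 N

D = 1100 N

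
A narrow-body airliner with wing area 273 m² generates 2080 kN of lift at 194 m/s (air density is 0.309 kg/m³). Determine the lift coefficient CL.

From L = ½ρv²S·CL, rearranging gives CL = 2L/(ρv²S).
CL = 2 × 2.08×10^6 / (0.309 × 194² × 273) = 1.31

CL = 1.31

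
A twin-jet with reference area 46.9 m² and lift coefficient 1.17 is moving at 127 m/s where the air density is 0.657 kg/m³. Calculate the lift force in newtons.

L = 2.91×10^5 N

L = ½ρv²S·CL = ½ × 0.657 × 127² × 46.9 × 1.17 = 2.91×10^5 N ≈ 291 kN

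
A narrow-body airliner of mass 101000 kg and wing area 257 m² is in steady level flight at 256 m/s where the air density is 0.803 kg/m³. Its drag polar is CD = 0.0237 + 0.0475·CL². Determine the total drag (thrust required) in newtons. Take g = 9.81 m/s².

In steady level flight, lift balances weight: W = mg = 101000 × 9.81 = 9.9081×10^5 N.
q = ½ρv² = ½ × 0.803 × 256² = 26310 Pa.
Required CL = L/(qS) = 9.9081×10^5/(26310·257) = 0.1465.
CD = 0.0237 + 0.0475 × 0.1465² = 0.02472.
D = q·S·CD = 26310 × 257 × 0.02472 = 1.672×10^5 N

D = 1.67×10^5 N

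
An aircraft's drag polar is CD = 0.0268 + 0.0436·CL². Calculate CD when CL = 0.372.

CD = 0.0268 + 0.0436 × 0.372² = 0.0268 + 0.006034 = 0.0328

CD = 0.0328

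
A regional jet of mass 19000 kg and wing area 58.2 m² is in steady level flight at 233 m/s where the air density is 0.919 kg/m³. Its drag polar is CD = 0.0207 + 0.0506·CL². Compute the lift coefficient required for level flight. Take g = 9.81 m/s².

In steady level flight, lift balances weight: W = mg = 19000 × 9.81 = 1.8639×10^5 N.
q = ½ρv² = ½ × 0.919 × 233² = 24950 Pa.
CL = W/(q·S) = 1.8639×10^5 / (24950 × 58.2) = 0.1284.

CL = 0.128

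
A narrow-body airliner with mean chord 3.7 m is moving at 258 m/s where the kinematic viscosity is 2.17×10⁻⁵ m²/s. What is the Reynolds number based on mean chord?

Re = 4.4×10^7

Re = v·c/ν = 258 × 3.7 / (2.17×10⁻⁵) = 4.4×10^7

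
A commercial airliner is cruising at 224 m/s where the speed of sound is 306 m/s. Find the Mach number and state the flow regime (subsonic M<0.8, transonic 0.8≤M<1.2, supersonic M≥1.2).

M = 0.732 (subsonic)

M = v/a = 224 / 306 = 0.732
M = 0.732 → subsonic.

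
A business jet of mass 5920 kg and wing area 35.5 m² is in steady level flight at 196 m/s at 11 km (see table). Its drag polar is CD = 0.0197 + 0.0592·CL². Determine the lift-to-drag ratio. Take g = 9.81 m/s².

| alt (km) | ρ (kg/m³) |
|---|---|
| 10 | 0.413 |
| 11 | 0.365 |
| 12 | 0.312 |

At 11 km, from the table: ρ = 0.365 kg/m³.
Level flight ⇒ L = W = m·g = 5920 × 9.81 = 58075 N.
Dynamic pressure q = 0.5 × 0.365 × 196² = 7011 Pa.
Required CL = L/(qS) = 58075/(7011·35.5) = 0.2333.
CD = 0.0197 + 0.0592 × 0.2333² = 0.02292.
L/D = CL/CD = 0.2333 / 0.02292 = 10.2

L/D = 10.2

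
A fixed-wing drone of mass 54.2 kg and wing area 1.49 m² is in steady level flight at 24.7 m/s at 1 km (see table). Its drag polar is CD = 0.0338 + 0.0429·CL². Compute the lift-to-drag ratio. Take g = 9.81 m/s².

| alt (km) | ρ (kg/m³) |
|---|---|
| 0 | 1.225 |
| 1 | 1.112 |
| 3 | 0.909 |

L/D = 12.9

At 1 km, from the table: ρ = 1.112 kg/m³.
Level flight ⇒ L = W = m·g = 54.2 × 9.81 = 531.7 N.
q = ½ρv² = ½ × 1.112 × 24.7² = 339.2 Pa.
Required CL = L/(qS) = 531.7/(339.2·1.49) = 1.052.
CD = 0.0338 + 0.0429 × 1.052² = 0.08128.
L/D = CL/CD = 1.052 / 0.08128 = 12.9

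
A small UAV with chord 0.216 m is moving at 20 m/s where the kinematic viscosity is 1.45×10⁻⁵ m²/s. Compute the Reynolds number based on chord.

Re = 2.98×10^5

Re = v·c/ν = 20 × 0.216 / (1.45×10⁻⁵) = 2.98×10^5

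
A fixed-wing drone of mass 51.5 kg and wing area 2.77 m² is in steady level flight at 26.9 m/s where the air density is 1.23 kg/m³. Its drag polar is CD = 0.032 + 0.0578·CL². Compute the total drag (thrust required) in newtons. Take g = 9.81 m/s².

D = 51.4 N

Level flight ⇒ L = W = m·g = 51.5 × 9.81 = 505.22 N.
Dynamic pressure q = 0.5 × 1.23 × 26.9² = 445 Pa.
CL = 2W/(ρv²S) = 2×505.22/(1.23×26.9²×2.77) = 0.4098.
CD = 0.032 + 0.0578 × 0.4098² = 0.04171.
D = q·S·CD = 445 × 2.77 × 0.04171 = 51.41 N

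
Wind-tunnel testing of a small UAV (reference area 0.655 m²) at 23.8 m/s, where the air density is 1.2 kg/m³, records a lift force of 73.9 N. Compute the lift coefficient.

CL = 0.332

From L = ½ρv²S·CL, rearranging gives CL = 2L/(ρv²S).
CL = 2 × 73.9 / (1.2 × 23.8² × 0.655) = 0.332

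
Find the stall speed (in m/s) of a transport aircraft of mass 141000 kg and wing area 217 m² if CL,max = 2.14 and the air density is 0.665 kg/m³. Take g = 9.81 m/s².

V_stall = 94.6 m/s

Stall occurs when L = W at CL,max. W = mg = 141000 × 9.81 = 1.383×10^6 N.
V_stall = √(2W/(ρ·S·CL,max)) = √(2 × 1.383×10^6 / (0.665 × 217 × 2.14))
V_stall = √8958 = 94.6 m/s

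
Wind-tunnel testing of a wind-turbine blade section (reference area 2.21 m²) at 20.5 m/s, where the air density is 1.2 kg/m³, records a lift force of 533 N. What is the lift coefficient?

CL = 0.956

From L = ½ρv²S·CL, rearranging gives CL = 2L/(ρv²S).
CL = 2 × 533 / (1.2 × 20.5² × 2.21) = 0.956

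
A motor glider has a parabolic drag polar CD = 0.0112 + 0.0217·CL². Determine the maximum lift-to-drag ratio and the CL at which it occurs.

For CD = CD0 + K·CL², (L/D)max occurs at CL* = √(CD0/K) and equals 1/(2√(K·CD0)).
(L/D)max = 1/(2√(0.0217 × 0.0112)) = 1/(2 × 0.01559) = 32.1
CL* = √(0.0112/0.0217) = 0.718

(L/D)max = 32.1, at CL = 0.718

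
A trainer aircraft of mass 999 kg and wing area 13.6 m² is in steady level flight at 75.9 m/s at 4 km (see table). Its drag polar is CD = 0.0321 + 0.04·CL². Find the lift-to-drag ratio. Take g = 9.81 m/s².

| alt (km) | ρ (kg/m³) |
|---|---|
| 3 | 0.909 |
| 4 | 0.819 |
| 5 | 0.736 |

At 4 km, from the table: ρ = 0.819 kg/m³.
In steady level flight, lift balances weight: W = mg = 999 × 9.81 = 9800.2 N.
q = ½ρv² = ½ × 0.819 × 75.9² = 2359 Pa.
CL = 2W/(ρv²S) = 2×9800.2/(0.819×75.9²×13.6) = 0.3055.
CD = 0.0321 + 0.04 × 0.3055² = 0.03583.
L/D = CL/CD = 0.3055 / 0.03583 = 8.52

L/D = 8.52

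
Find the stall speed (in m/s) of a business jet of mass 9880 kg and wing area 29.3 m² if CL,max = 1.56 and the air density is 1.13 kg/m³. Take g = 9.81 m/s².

Weight W = mg = 9880 × 9.81 = 96920 N.
V_stall = √(2W/(ρ·S·CL,max)) = √(2 × 96920 / (1.13 × 29.3 × 1.56))
V_stall = √3753 = 61.3 m/s

V_stall = 61.3 m/s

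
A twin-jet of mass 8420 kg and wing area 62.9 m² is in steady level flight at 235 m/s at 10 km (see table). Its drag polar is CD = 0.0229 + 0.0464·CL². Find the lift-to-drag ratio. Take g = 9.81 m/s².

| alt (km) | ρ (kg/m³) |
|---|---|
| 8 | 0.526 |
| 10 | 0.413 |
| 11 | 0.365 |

At 10 km, from the table: ρ = 0.413 kg/m³.
In steady level flight, lift balances weight: W = mg = 8420 × 9.81 = 82600 N.
Dynamic pressure q = 0.5 × 0.413 × 235² = 11400 Pa.
CL = 2W/(ρv²S) = 2×82600/(0.413×235²×62.9) = 0.1152.
CD = 0.0229 + 0.0464 × 0.1152² = 0.02352.
L/D = CL/CD = 0.1152 / 0.02352 = 4.9

L/D = 4.9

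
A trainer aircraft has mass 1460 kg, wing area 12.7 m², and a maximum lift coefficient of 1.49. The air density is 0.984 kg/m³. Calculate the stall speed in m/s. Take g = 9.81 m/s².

V_stall = 39.2 m/s

Stall occurs when L = W at CL,max. W = mg = 1460 × 9.81 = 14320 N.
From L = ½ρV²S·CL,max = W: V_stall = √(2W/(ρSCL,max)) = √(2·14320/(0.984·12.7·1.49))
V_stall = √1538 = 39.2 m/s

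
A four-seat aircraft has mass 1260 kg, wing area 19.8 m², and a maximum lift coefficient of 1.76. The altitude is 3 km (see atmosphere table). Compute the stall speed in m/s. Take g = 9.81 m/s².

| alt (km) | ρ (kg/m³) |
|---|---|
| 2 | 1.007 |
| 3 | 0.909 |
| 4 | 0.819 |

At 3 km, from the table: ρ = 0.909 kg/m³.
Stall occurs when L = W at CL,max. W = mg = 1260 × 9.81 = 12360 N.
V_stall = √(2W/(ρ·S·CL,max)) = √(2 × 12360 / (0.909 × 19.8 × 1.76))
V_stall = √780.4 = 27.9 m/s

V_stall = 27.9 m/s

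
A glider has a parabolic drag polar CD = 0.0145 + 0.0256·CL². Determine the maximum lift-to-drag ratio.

For CD = CD0 + K·CL², (L/D)max occurs at CL* = √(CD0/K) and equals 1/(2√(K·CD0)).
(L/D)max = 1/(2√(0.0256 × 0.0145)) = 1/(2 × 0.01927) = 26

(L/D)max = 26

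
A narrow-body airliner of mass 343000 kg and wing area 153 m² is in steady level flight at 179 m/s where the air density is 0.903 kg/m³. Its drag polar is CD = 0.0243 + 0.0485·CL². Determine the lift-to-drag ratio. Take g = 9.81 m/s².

Weight W = mg = 343000 × 9.81 = 3.3648×10^6 N; in level flight L = W.
Dynamic pressure q = 0.5 × 0.903 × 179² = 14470 Pa.
Required CL = L/(qS) = 3.3648×10^6/(14470·153) = 1.52.
CD = 0.0243 + 0.0485 × 1.52² = 0.1364.
L/D = CL/CD = 1.52 / 0.1364 = 11.1

L/D = 11.1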